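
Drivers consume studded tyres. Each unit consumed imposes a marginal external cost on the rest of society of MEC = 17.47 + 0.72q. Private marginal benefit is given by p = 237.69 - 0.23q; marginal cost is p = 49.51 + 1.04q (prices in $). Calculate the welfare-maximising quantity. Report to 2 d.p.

Social marginal benefit = demand − MEC = 220.22 - 0.95q.
Set SMB = MC: 220.22 - 0.95q = 49.51 + 1.04q → q* = 85.7839.

q* = 85.78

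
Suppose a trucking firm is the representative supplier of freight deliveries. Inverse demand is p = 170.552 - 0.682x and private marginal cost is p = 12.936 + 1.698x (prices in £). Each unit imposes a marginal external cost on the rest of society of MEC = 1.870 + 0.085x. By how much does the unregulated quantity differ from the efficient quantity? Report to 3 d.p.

Market equilibrium (private): 12.936 + 1.698x = 170.552 - 0.682x → x_m = 66.2252.
Social marginal cost = private MC + MEC = 14.806 + 1.783x.
Set SMC = demand: 14.806 + 1.783x = 170.552 - 0.682x → x* = 63.1830.
Gap = |66.2252 − 63.1830| = 3.0422.

3.042 units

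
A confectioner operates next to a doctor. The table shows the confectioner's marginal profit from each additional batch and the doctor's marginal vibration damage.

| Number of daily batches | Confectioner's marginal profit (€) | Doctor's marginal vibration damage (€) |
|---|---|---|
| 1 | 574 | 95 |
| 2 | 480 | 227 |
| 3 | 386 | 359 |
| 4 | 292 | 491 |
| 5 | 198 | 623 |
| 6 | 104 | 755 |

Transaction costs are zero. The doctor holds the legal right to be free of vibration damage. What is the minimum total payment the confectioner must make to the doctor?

Efficient level: marginal profit ≥ marginal vibration damage through level 3, so k* = 3.
With the doctor holding the right, the confectioner must at least compensate total damage at k*: 95 + 227 + 359 = 681.

€681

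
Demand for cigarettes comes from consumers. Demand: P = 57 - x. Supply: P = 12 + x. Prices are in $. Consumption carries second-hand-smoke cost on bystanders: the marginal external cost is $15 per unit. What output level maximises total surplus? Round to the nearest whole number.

x* = 15

Social marginal benefit = demand − MEC = 42 - x.
Set SMB = MC: 42 - x = 12 + x → x* = 15.0000.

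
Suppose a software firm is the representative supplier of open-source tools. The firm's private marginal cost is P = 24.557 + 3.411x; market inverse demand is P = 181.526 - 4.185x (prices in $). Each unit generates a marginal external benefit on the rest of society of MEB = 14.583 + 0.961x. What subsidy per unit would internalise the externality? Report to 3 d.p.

Social marginal cost = private MC − MEB = 9.974 + 2.450x.
Set SMC = demand: 9.974 + 2.450x = 181.526 - 4.185x → x* = 25.8556.
The Pigouvian subsidy equals MEB at x*: 14.583 + 0.961×25.8556 = 39.4302.

subsidy = $39.430 per unit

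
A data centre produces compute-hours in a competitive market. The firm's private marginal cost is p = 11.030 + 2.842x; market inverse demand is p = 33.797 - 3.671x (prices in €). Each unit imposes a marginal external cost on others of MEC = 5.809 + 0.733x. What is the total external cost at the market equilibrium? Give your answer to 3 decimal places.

€24.784

Market equilibrium (private): 11.030 + 2.842x = 33.797 - 3.671x → x_m = 3.4956.
Total external cost = ∫₀^{x_m} (5.809 + 0.733x) dx = 5.809×3.4956 + ½×0.733×3.4956² = 24.7843.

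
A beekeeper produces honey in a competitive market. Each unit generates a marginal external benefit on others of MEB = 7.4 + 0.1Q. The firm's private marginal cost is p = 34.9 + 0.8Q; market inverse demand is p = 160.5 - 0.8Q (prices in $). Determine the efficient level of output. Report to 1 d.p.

Social marginal cost = private MC − MEB = 27.5 + 0.7Q.
Set SMC = demand: 27.5 + 0.7Q = 160.5 - 0.8Q → Q* = 88.6667.

Q* = 88.7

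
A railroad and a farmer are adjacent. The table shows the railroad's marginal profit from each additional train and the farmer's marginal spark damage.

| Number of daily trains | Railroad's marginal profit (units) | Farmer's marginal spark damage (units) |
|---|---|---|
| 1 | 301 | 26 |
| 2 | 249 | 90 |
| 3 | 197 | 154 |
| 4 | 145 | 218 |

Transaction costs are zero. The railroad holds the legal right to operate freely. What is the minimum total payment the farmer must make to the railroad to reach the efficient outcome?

Left alone the railroad would choose level 4 (marginal profit stays positive).
Efficient level: k* = 3 (marginal profit ≥ marginal spark damage through 3).
The farmer must at least cover the railroad's forgone profit from cutting 4→3: 145 = 145.

145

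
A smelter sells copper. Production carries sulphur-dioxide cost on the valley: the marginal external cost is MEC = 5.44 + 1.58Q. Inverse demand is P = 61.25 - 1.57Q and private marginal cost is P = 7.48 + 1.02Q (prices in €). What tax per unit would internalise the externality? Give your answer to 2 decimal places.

Social marginal cost = private MC + MEC = 12.92 + 2.60Q.
Set SMC = demand: 12.92 + 2.60Q = 61.25 - 1.57Q → Q* = 11.5899.
The Pigouvian tax equals MEC at Q*: 5.44 + 1.58×11.5899 = 23.7520.

tax = €23.75 per unit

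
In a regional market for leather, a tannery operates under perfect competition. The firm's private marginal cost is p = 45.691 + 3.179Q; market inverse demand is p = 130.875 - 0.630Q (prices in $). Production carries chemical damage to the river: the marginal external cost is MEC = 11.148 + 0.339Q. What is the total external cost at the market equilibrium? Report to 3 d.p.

Market equilibrium (private): 45.691 + 3.179Q = 130.875 - 0.630Q → Q_m = 22.3639.
Total external cost = ∫₀^{Q_m} (11.148 + 0.339Q) dQ = 11.148×22.3639 + ½×0.339×22.3639² = 334.0872.

$334.087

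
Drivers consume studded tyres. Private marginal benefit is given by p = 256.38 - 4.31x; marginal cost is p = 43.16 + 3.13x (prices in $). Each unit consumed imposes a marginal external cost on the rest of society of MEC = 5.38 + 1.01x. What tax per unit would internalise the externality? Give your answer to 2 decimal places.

tax = $30.22 per unit

Social marginal benefit = demand − MEC = 251.00 - 5.32x.
Set SMB = MC: 251.00 - 5.32x = 43.16 + 3.13x → x* = 24.5964.
The Pigouvian tax equals MEC at x*: 5.38 + 1.01×24.5964 = 30.2224.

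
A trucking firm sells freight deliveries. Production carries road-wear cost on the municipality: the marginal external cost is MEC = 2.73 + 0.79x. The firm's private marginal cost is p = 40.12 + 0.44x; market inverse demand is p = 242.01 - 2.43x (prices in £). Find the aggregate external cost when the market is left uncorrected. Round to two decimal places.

£2146.66

Market equilibrium (private): 40.12 + 0.44x = 242.01 - 2.43x → x_m = 70.3449.
Total external cost = ∫₀^{x_m} (2.73 + 0.79x) dx = 2.73×70.3449 + ½×0.79×70.3449² = 2146.6615.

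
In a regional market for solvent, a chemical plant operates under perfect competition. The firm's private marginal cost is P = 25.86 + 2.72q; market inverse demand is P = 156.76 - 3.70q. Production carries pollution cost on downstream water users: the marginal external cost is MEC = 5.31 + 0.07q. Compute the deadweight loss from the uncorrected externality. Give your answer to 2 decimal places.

Market equilibrium (private): 25.86 + 2.72q = 156.76 - 3.70q → q_m = 20.3894.
Social marginal cost = private MC + MEC = 31.17 + 2.79q.
Set SMC = demand: 31.17 + 2.79q = 156.76 - 3.70q → q* = 19.3513.
The welfare-loss triangle has base |q_m − q*| and height MEC(q_m) (the vertical gap between SMC and demand is zero at q* and MEC at q_m).
DWL = ½ × 1.0381 × 6.7373 = 3.4970.

DWL = 3.50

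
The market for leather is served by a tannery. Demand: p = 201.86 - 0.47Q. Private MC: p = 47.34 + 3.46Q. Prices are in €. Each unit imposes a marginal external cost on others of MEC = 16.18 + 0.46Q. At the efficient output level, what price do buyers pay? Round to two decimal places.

P = €187.05

Social marginal cost = private MC + MEC = 63.52 + 3.92Q.
Set SMC = demand: 63.52 + 3.92Q = 201.86 - 0.47Q → Q* = 31.5125.
Consumer price on the demand curve at Q*: 201.86 − 0.47×31.5125 = 187.0491.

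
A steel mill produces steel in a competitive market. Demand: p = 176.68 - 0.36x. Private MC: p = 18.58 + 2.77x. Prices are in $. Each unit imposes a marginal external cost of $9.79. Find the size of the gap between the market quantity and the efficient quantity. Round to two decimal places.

Market equilibrium (private): 18.58 + 2.77x = 176.68 - 0.36x → x_m = 50.5112.
Social marginal cost = private MC + MEC = 28.37 + 2.77x.
Set SMC = demand: 28.37 + 2.77x = 176.68 - 0.36x → x* = 47.3834.
Gap = |50.5112 − 47.3834| = 3.1278.

3.13 units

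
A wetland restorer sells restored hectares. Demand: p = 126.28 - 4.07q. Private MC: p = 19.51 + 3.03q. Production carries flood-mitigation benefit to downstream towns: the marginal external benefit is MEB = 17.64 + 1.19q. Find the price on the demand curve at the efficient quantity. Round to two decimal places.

Social marginal cost = private MC − MEB = 1.87 + 1.84q.
Set SMC = demand: 1.87 + 1.84q = 126.28 - 4.07q → q* = 21.0508.
Consumer price on the demand curve at q*: 126.28 − 4.07×21.0508 = 40.6032.

P = 40.60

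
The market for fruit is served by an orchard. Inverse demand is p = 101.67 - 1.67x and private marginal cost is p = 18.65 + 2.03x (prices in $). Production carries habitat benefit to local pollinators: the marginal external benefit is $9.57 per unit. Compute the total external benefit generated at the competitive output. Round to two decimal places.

Market equilibrium (private): 18.65 + 2.03x = 101.67 - 1.67x → x_m = 22.4378.
Total external benefit = MEB × x_m = 9.57 × 22.4378 = 214.7297.

$214.73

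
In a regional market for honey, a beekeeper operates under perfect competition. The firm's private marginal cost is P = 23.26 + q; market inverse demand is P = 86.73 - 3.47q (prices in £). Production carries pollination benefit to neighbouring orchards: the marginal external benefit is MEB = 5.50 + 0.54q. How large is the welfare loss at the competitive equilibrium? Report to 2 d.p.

Market equilibrium (private): 23.26 + q = 86.73 - 3.47q → q_m = 14.1991.
Social marginal cost = private MC − MEB = 17.76 + 0.46q.
Set SMC = demand: 17.76 + 0.46q = 86.73 - 3.47q → q* = 17.5496.
Between q* and q_m the wedge demand − SMC runs linearly from 0 to MEB(q_m), so the loss is a triangle.
DWL = ½ × 3.3505 × 13.1675 = 22.0589.

DWL = £22.06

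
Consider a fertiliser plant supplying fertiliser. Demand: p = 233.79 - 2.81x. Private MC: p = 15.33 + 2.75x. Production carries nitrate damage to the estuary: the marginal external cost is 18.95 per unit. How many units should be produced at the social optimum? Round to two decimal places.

x* = 35.88

Social marginal cost = private MC + MEC = 34.28 + 2.75x.
Set SMC = demand: 34.28 + 2.75x = 233.79 - 2.81x → x* = 35.8831.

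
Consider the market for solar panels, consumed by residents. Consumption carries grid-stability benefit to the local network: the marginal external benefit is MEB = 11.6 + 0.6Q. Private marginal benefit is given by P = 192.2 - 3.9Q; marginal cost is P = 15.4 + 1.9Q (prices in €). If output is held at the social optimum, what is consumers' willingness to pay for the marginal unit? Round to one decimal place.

Social marginal benefit = demand + MEB = 203.8 - 3.3Q.
Set SMB = MC: 203.8 - 3.3Q = 15.4 + 1.9Q → Q* = 36.2308.
Consumer price on the demand curve at Q*: 192.2 − 3.9×36.2308 = 50.8999.

P = €50.9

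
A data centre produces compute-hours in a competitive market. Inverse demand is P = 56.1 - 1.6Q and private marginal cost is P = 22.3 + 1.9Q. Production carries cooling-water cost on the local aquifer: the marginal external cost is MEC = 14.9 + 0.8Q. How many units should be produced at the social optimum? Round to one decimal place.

Q* = 4.4

Social marginal cost = private MC + MEC = 37.2 + 2.7Q.
Set SMC = demand: 37.2 + 2.7Q = 56.1 - 1.6Q → Q* = 4.3953.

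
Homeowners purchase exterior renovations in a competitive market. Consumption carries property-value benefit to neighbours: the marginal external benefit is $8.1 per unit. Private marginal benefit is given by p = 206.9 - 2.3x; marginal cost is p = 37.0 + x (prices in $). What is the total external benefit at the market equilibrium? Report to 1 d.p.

$417.0

Market equilibrium (private): 37.0 + x = 206.9 - 2.3x → x_m = 51.4848.
Total external benefit = MEB × x_m = 8.1 × 51.4848 = 417.0269.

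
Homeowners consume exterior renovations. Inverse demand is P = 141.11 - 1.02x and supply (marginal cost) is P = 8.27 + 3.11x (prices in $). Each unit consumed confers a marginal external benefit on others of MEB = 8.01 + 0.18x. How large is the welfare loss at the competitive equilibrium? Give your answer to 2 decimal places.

Market equilibrium (private): 8.27 + 3.11x = 141.11 - 1.02x → x_m = 32.1646.
Social marginal benefit = demand + MEB = 149.12 - 0.84x.
Set SMB = MC: 149.12 - 0.84x = 8.27 + 3.11x → x* = 35.6582.
The loss is the area between SMB and MC from x* to x_m; with linear curves that's a triangle of height MEB(x_m).
DWL = ½ × 3.4936 × 13.7996 = 24.1051.

DWL = $24.11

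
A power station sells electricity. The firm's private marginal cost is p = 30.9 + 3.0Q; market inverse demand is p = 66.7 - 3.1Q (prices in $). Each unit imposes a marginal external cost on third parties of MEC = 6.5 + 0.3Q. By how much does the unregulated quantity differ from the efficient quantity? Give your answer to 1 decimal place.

Market equilibrium (private): 30.9 + 3.0Q = 66.7 - 3.1Q → Q_m = 5.8689.
Social marginal cost = private MC + MEC = 37.4 + 3.3Q.
Set SMC = demand: 37.4 + 3.3Q = 66.7 - 3.1Q → Q* = 4.5781.
Gap = |5.8689 − 4.5781| = 1.2908.

1.3 units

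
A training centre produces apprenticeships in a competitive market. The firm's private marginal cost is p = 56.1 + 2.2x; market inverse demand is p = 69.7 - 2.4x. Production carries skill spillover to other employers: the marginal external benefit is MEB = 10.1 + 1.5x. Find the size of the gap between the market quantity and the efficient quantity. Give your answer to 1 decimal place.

4.7 units

Market equilibrium (private): 56.1 + 2.2x = 69.7 - 2.4x → x_m = 2.9565.
Social marginal cost = private MC − MEB = 46.0 + 0.7x.
Set SMC = demand: 46.0 + 0.7x = 69.7 - 2.4x → x* = 7.6452.
Gap = |2.9565 − 7.6452| = 4.6887.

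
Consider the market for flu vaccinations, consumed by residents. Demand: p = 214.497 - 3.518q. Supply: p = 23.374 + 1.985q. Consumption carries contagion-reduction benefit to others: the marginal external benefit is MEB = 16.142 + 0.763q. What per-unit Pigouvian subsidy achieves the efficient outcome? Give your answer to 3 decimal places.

Social marginal benefit = demand + MEB = 230.639 - 2.755q.
Set SMB = MC: 230.639 - 2.755q = 23.374 + 1.985q → q* = 43.7268.
The Pigouvian subsidy equals MEB at q*: 16.142 + 0.763×43.7268 = 49.5055.

subsidy = 49.506 per unit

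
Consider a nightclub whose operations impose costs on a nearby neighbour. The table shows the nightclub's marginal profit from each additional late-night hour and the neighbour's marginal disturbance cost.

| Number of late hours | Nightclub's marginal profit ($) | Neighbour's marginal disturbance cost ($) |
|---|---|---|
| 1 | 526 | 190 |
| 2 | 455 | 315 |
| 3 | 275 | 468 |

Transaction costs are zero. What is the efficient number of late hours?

2

Bargaining reaches the level where marginal profit last exceeds marginal disturbance cost.
That holds through level 2 (455 ≥ 315) but not at 3 (275 < 468).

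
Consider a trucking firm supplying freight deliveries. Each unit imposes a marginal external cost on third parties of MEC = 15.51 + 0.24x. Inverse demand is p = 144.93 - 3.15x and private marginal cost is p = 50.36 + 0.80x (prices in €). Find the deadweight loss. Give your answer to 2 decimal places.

DWL = €53.92

Market equilibrium (private): 50.36 + 0.80x = 144.93 - 3.15x → x_m = 23.9418.
Social marginal cost = private MC + MEC = 65.87 + 1.04x.
Set SMC = demand: 65.87 + 1.04x = 144.93 - 3.15x → x* = 18.8687.
Height of the DWL triangle at x_m is SMC(x_m) − demand(x_m) = MEC(x_m) = 21.2560.
DWL = ½ × 5.0731 × 21.2560 = 53.9169.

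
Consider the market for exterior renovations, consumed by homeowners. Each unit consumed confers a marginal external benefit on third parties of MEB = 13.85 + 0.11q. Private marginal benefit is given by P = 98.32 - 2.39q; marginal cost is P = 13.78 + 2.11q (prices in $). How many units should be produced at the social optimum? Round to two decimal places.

q* = 22.41

Social marginal benefit = demand + MEB = 112.17 - 2.28q.
Set SMB = MC: 112.17 - 2.28q = 13.78 + 2.11q → q* = 22.4123.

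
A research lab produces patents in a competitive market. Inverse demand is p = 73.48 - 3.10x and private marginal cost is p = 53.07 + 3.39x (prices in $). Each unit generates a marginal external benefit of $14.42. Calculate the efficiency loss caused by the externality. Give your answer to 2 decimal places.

Market equilibrium (private): 53.07 + 3.39x = 73.48 - 3.10x → x_m = 3.1448.
Social marginal cost = private MC − MEB = 38.65 + 3.39x.
Set SMC = demand: 38.65 + 3.39x = 73.48 - 3.10x → x* = 5.3667.
The loss is the area between SMC and demand from x* to x_m; with linear curves that's a triangle of height MEB(x_m).
DWL = ½ × 2.2219 × 14.4200 = 16.0199.

DWL = $16.02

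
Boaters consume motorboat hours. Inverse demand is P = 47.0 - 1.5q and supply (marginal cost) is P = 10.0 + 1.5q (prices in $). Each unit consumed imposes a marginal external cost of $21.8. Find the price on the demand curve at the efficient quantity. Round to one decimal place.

Social marginal benefit = demand − MEC = 25.2 - 1.5q.
Set SMB = MC: 25.2 - 1.5q = 10.0 + 1.5q → q* = 5.0667.
Consumer price on the demand curve at q*: 47.0 − 1.5×5.0667 = 39.4000.

P = $39.4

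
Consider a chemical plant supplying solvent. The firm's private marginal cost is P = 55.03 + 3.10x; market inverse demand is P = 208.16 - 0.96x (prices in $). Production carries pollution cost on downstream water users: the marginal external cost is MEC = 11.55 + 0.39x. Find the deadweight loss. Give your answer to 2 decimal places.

Market equilibrium (private): 55.03 + 3.10x = 208.16 - 0.96x → x_m = 37.7167.
Social marginal cost = private MC + MEC = 66.58 + 3.49x.
Set SMC = demand: 66.58 + 3.49x = 208.16 - 0.96x → x* = 31.8157.
The loss is the area between SMC and demand from x* to x_m; with linear curves that's a triangle of height MEC(x_m).
DWL = ½ × 5.9010 × 26.2595 = 77.4787.

DWL = $77.48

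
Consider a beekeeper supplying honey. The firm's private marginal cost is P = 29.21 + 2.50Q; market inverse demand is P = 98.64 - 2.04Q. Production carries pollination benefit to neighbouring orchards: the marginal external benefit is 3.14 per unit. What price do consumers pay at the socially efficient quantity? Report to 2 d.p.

P = 66.03

Social marginal cost = private MC − MEB = 26.07 + 2.50Q.
Set SMC = demand: 26.07 + 2.50Q = 98.64 - 2.04Q → Q* = 15.9846.
Consumer price on the demand curve at Q*: 98.64 − 2.04×15.9846 = 66.0314.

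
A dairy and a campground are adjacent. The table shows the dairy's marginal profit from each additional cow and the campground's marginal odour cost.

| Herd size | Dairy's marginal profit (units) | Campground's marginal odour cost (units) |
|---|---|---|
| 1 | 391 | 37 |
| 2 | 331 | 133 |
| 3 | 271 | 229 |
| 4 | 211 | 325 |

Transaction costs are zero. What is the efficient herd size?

3

Bargaining reaches the level where marginal profit last exceeds marginal odour cost.
That holds through level 3 (271 ≥ 229) but not at 4 (211 < 325).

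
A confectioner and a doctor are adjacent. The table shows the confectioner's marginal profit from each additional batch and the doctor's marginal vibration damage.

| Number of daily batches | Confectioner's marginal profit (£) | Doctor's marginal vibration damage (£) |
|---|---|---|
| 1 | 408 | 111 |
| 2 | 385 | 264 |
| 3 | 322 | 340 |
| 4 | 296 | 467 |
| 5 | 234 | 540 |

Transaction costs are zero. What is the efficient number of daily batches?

2

Bargaining reaches the level where marginal profit last exceeds marginal vibration damage.
That holds through level 2 (385 ≥ 264) but not at 3 (322 < 340).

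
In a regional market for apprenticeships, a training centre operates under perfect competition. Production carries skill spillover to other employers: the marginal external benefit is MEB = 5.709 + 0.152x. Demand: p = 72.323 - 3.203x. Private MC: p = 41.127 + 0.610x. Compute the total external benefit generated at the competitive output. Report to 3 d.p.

51.795

Market equilibrium (private): 41.127 + 0.610x = 72.323 - 3.203x → x_m = 8.1815.
Total external benefit = ∫₀^{x_m} (5.709 + 0.152x) dx = 5.709×8.1815 + ½×0.152×8.1815² = 51.7954.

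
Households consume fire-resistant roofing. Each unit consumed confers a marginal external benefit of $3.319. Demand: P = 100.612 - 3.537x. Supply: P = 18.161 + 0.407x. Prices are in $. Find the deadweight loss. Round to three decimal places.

Market equilibrium (private): 18.161 + 0.407x = 100.612 - 3.537x → x_m = 20.9054.
Social marginal benefit = demand + MEB = 103.931 - 3.537x.
Set SMB = MC: 103.931 - 3.537x = 18.161 + 0.407x → x* = 21.7470.
Height of the DWL triangle at x_m is SMB(x_m) − MC(x_m) = MEB(x_m) = 3.3190.
DWL = ½ × 0.8416 × 3.3190 = 1.3966.

DWL = $1.397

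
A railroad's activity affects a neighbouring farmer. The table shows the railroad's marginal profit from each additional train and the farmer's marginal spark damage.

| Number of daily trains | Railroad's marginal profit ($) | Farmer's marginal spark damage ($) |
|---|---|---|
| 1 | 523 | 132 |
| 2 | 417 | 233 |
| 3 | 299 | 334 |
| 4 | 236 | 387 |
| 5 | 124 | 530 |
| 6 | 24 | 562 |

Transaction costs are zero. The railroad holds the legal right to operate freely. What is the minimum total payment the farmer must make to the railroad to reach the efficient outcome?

Left alone the railroad would choose level 6 (marginal profit stays positive).
Efficient level: k* = 2 (marginal profit ≥ marginal spark damage through 2).
The farmer must at least cover the railroad's forgone profit from cutting 6→2: 299 + 236 + 124 + 24 = 683.

$683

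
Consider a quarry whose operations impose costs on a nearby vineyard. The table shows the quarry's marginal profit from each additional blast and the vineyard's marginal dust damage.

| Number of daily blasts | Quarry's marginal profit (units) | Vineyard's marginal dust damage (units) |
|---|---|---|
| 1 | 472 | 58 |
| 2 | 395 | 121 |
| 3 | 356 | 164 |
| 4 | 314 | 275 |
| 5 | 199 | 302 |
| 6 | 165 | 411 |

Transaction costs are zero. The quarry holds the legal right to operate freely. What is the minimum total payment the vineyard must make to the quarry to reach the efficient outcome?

364

Left alone the quarry would choose level 6 (marginal profit stays positive).
Efficient level: k* = 4 (marginal profit ≥ marginal dust damage through 4).
The vineyard must at least cover the quarry's forgone profit from cutting 6→4: 199 + 165 = 364.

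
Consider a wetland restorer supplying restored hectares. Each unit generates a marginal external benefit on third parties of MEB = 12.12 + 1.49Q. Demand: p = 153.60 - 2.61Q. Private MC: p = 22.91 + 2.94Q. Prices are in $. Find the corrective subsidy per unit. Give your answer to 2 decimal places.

Social marginal cost = private MC − MEB = 10.79 + 1.45Q.
Set SMC = demand: 10.79 + 1.45Q = 153.60 - 2.61Q → Q* = 35.1749.
The Pigouvian subsidy equals MEB at Q*: 12.12 + 1.49×35.1749 = 64.5306.

subsidy = $64.53 per unit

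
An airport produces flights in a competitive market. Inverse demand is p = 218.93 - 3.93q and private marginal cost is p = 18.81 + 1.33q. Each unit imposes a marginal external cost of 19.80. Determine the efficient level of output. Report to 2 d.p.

q* = 34.28

Social marginal cost = private MC + MEC = 38.61 + 1.33q.
Set SMC = demand: 38.61 + 1.33q = 218.93 - 3.93q → q* = 34.2814.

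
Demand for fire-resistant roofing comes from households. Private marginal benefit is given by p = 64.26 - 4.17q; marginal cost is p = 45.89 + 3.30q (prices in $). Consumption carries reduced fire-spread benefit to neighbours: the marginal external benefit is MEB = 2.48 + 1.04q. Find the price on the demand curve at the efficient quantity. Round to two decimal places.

Social marginal benefit = demand + MEB = 66.74 - 3.13q.
Set SMB = MC: 66.74 - 3.13q = 45.89 + 3.30q → q* = 3.2426.
Consumer price on the demand curve at q*: 64.26 − 4.17×3.2426 = 50.7384.

P = $50.74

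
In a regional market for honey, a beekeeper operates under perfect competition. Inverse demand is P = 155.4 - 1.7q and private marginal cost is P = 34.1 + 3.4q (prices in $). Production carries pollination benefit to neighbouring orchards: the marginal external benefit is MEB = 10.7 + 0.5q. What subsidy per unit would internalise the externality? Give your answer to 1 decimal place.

Social marginal cost = private MC − MEB = 23.4 + 2.9q.
Set SMC = demand: 23.4 + 2.9q = 155.4 - 1.7q → q* = 28.6957.
The Pigouvian subsidy equals MEB at q*: 10.7 + 0.5×28.6957 = 25.0479.

subsidy = $25.0 per unit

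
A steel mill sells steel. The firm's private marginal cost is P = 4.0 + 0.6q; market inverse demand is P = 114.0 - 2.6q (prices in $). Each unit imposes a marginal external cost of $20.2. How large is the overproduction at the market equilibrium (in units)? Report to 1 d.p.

6.3 units

Market equilibrium (private): 4.0 + 0.6q = 114.0 - 2.6q → q_m = 34.3750.
Social marginal cost = private MC + MEC = 24.2 + 0.6q.
Set SMC = demand: 24.2 + 0.6q = 114.0 - 2.6q → q* = 28.0625.
Gap = |34.3750 − 28.0625| = 6.3125.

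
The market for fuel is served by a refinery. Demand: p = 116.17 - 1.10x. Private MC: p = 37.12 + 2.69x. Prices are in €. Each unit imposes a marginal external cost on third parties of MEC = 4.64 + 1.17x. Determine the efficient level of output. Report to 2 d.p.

Social marginal cost = private MC + MEC = 41.76 + 3.86x.
Set SMC = demand: 41.76 + 3.86x = 116.17 - 1.10x → x* = 15.0020.

x* = 15.00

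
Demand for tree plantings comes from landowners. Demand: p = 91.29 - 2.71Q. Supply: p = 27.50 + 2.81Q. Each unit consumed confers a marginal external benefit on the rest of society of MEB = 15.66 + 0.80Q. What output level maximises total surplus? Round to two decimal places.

Social marginal benefit = demand + MEB = 106.95 - 1.91Q.
Set SMB = MC: 106.95 - 1.91Q = 27.50 + 2.81Q → Q* = 16.8326.

Q* = 16.83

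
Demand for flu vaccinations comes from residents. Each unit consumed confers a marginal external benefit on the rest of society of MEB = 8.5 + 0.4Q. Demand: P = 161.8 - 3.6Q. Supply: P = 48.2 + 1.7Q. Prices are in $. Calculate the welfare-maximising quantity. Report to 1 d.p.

Social marginal benefit = demand + MEB = 170.3 - 3.2Q.
Set SMB = MC: 170.3 - 3.2Q = 48.2 + 1.7Q → Q* = 24.9184.

Q* = 24.9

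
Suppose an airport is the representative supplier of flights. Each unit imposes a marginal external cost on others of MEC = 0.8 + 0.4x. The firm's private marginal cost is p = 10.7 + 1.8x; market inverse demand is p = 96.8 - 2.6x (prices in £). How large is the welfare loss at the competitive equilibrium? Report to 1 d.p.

Market equilibrium (private): 10.7 + 1.8x = 96.8 - 2.6x → x_m = 19.5682.
Social marginal cost = private MC + MEC = 11.5 + 2.2x.
Set SMC = demand: 11.5 + 2.2x = 96.8 - 2.6x → x* = 17.7708.
The loss is the area between SMC and demand from x* to x_m; with linear curves that's a triangle of height MEC(x_m).
DWL = ½ × 1.7974 × 8.6273 = 7.7534.

DWL = £7.8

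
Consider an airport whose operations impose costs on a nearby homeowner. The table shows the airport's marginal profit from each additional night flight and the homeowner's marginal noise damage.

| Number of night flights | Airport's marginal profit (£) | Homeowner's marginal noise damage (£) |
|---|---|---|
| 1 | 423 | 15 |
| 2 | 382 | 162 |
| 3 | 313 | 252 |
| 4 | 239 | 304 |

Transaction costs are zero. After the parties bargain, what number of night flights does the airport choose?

Bargaining reaches the level where marginal profit last exceeds marginal noise damage.
That holds through level 3 (313 ≥ 252) but not at 4 (239 < 304).

3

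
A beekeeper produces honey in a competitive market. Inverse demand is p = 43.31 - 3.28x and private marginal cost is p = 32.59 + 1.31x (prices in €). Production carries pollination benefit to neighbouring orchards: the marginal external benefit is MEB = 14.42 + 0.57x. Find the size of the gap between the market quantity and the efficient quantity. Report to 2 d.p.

Market equilibrium (private): 32.59 + 1.31x = 43.31 - 3.28x → x_m = 2.3355.
Social marginal cost = private MC − MEB = 18.17 + 0.74x.
Set SMC = demand: 18.17 + 0.74x = 43.31 - 3.28x → x* = 6.2537.
Gap = |2.3355 − 6.2537| = 3.9182.

3.92 units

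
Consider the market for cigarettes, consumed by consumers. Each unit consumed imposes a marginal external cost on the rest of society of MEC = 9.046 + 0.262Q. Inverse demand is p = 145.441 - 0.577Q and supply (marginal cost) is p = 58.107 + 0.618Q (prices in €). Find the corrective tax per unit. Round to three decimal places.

tax = €23.124 per unit

Social marginal benefit = demand − MEC = 136.395 - 0.839Q.
Set SMB = MC: 136.395 - 0.839Q = 58.107 + 0.618Q → Q* = 53.7323.
The Pigouvian tax equals MEC at Q*: 9.046 + 0.262×53.7323 = 23.1239.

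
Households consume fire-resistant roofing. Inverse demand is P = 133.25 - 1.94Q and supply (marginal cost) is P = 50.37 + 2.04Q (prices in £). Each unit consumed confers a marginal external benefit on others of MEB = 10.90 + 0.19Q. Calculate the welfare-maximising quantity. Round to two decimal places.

Social marginal benefit = demand + MEB = 144.15 - 1.75Q.
Set SMB = MC: 144.15 - 1.75Q = 50.37 + 2.04Q → Q* = 24.7441.

Q* = 24.74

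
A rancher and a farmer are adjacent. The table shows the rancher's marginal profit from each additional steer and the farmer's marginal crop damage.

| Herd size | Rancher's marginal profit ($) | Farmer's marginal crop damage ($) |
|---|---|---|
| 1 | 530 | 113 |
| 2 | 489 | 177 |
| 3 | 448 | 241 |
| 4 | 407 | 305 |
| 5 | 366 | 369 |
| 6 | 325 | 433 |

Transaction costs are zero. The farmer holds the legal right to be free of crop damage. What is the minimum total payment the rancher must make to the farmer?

$836

Efficient level: marginal profit ≥ marginal crop damage through level 4, so k* = 4.
With the farmer holding the right, the rancher must at least compensate total damage at k*: 113 + 177 + 241 + 305 = 836.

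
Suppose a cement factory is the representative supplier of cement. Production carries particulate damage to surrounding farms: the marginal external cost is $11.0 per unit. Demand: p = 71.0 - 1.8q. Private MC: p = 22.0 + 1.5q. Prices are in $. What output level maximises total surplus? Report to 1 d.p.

q* = 11.5

Social marginal cost = private MC + MEC = 33.0 + 1.5q.
Set SMC = demand: 33.0 + 1.5q = 71.0 - 1.8q → q* = 11.5152.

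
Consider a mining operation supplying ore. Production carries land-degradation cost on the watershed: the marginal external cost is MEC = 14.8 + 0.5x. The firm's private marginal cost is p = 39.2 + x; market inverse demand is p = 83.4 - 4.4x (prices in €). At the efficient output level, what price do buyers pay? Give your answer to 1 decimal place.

P = €61.5

Social marginal cost = private MC + MEC = 54.0 + 1.5x.
Set SMC = demand: 54.0 + 1.5x = 83.4 - 4.4x → x* = 4.9831.
Consumer price on the demand curve at x*: 83.4 − 4.4×4.9831 = 61.4744.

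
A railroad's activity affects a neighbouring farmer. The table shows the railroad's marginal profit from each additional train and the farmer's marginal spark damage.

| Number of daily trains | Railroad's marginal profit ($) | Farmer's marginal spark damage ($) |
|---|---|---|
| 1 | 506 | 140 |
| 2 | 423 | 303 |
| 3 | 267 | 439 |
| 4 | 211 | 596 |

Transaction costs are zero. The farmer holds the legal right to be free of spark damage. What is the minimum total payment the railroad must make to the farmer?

$443

Efficient level: marginal profit ≥ marginal spark damage through level 2, so k* = 2.
With the farmer holding the right, the railroad must at least compensate total damage at k*: 140 + 303 = 443.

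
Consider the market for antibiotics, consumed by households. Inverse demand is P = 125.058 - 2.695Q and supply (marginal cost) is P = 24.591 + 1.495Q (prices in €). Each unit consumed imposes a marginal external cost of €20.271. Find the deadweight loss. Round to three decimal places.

DWL = €49.035

Market equilibrium (private): 24.591 + 1.495Q = 125.058 - 2.695Q → Q_m = 23.9778.
Social marginal benefit = demand − MEC = 104.787 - 2.695Q.
Set SMB = MC: 104.787 - 2.695Q = 24.591 + 1.495Q → Q* = 19.1399.
The loss is the area between SMB and MC from Q* to Q_m; with linear curves that's a triangle of height MEC(Q_m).
DWL = ½ × 4.8379 × 20.2710 = 49.0345.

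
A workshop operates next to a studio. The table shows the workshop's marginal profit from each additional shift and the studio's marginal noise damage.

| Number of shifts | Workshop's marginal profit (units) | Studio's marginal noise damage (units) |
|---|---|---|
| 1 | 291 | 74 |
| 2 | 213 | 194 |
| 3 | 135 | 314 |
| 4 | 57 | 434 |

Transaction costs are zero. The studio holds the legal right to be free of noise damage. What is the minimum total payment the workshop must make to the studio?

Efficient level: marginal profit ≥ marginal noise damage through level 2, so k* = 2.
With the studio holding the right, the workshop must at least compensate total damage at k*: 74 + 194 = 268.

268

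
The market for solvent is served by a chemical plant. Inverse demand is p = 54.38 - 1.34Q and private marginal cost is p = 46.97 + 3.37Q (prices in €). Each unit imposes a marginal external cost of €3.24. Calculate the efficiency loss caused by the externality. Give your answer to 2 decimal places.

Market equilibrium (private): 46.97 + 3.37Q = 54.38 - 1.34Q → Q_m = 1.5732.
Social marginal cost = private MC + MEC = 50.21 + 3.37Q.
Set SMC = demand: 50.21 + 3.37Q = 54.38 - 1.34Q → Q* = 0.8854.
The welfare-loss triangle has base |Q_m − Q*| and height MEC(Q_m) (the vertical gap between SMC and demand is zero at Q* and MEC at Q_m).
DWL = ½ × 0.6878 × 3.2400 = 1.1142.

DWL = €1.11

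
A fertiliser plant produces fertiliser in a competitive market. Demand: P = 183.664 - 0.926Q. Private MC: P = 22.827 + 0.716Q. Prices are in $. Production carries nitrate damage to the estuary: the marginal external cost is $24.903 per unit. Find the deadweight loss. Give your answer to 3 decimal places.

Market equilibrium (private): 22.827 + 0.716Q = 183.664 - 0.926Q → Q_m = 97.9519.
Social marginal cost = private MC + MEC = 47.730 + 0.716Q.
Set SMC = demand: 47.730 + 0.716Q = 183.664 - 0.926Q → Q* = 82.7856.
Height of the DWL triangle at Q_m is SMC(Q_m) − demand(Q_m) = MEC(Q_m) = 24.9030.
DWL = ½ × 15.1663 × 24.9030 = 188.8432.

DWL = $188.843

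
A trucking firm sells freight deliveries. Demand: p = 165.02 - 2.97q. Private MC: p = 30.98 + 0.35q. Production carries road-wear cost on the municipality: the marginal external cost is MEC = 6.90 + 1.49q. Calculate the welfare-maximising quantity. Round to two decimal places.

Social marginal cost = private MC + MEC = 37.88 + 1.84q.
Set SMC = demand: 37.88 + 1.84q = 165.02 - 2.97q → q* = 26.4324.

q* = 26.43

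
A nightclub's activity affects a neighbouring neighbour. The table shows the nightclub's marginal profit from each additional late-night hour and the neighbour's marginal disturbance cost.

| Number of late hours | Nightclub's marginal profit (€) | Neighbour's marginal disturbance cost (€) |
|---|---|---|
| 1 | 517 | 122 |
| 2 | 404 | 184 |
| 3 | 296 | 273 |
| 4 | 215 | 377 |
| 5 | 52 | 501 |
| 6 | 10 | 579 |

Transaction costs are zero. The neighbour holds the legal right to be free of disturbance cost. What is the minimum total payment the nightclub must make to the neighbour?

Efficient level: marginal profit ≥ marginal disturbance cost through level 3, so k* = 3.
With the neighbour holding the right, the nightclub must at least compensate total damage at k*: 122 + 184 + 273 = 579.

€579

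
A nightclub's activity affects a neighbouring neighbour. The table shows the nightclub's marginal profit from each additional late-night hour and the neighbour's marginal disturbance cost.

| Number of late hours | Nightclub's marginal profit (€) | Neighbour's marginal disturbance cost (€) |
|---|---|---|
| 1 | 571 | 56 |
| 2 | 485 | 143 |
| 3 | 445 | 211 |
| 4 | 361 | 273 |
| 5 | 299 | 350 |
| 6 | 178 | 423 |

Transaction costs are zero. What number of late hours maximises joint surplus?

4

Bargaining reaches the level where marginal profit last exceeds marginal disturbance cost.
That holds through level 4 (361 ≥ 273) but not at 5 (299 < 350).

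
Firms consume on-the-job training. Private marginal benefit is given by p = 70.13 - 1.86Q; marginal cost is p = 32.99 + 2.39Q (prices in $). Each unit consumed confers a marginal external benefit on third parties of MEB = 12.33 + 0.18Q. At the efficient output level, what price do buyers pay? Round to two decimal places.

Social marginal benefit = demand + MEB = 82.46 - 1.68Q.
Set SMB = MC: 82.46 - 1.68Q = 32.99 + 2.39Q → Q* = 12.1548.
Consumer price on the demand curve at Q*: 70.13 − 1.86×12.1548 = 47.5221.

P = $47.52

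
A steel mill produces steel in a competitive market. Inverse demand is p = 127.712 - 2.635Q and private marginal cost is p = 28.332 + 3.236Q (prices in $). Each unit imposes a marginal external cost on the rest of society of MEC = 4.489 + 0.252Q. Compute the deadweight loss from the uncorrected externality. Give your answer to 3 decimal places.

DWL = $6.259

Market equilibrium (private): 28.332 + 3.236Q = 127.712 - 2.635Q → Q_m = 16.9273.
Social marginal cost = private MC + MEC = 32.821 + 3.488Q.
Set SMC = demand: 32.821 + 3.488Q = 127.712 - 2.635Q → Q* = 15.4975.
The welfare-loss triangle has base |Q_m − Q*| and height MEC(Q_m) (the vertical gap between SMC and demand is zero at Q* and MEC at Q_m).
DWL = ½ × 1.4298 × 8.7547 = 6.2587.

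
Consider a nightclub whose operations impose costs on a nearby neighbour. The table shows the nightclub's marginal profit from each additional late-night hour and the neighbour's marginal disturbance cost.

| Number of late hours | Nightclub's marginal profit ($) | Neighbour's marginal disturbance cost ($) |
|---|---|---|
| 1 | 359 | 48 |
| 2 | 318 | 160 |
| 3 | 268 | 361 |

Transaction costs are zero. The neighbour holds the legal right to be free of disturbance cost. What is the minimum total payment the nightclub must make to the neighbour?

Efficient level: marginal profit ≥ marginal disturbance cost through level 2, so k* = 2.
With the neighbour holding the right, the nightclub must at least compensate total damage at k*: 48 + 160 = 208.

$208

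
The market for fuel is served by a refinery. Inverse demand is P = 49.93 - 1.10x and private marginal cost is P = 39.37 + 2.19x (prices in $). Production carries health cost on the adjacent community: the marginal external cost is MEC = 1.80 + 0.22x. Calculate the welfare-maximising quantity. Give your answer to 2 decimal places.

x* = 2.50

Social marginal cost = private MC + MEC = 41.17 + 2.41x.
Set SMC = demand: 41.17 + 2.41x = 49.93 - 1.10x → x* = 2.4957.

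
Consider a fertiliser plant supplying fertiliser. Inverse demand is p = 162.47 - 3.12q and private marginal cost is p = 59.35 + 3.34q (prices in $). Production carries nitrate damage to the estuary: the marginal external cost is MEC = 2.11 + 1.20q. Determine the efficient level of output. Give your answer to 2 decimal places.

q* = 13.19

Social marginal cost = private MC + MEC = 61.46 + 4.54q.
Set SMC = demand: 61.46 + 4.54q = 162.47 - 3.12q → q* = 13.1867.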